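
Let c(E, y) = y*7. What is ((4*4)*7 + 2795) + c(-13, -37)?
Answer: 2648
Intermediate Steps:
c(E, y) = 7*y
((4*4)*7 + 2795) + c(-13, -37) = ((4*4)*7 + 2795) + 7*(-37) = (16*7 + 2795) - 259 = (112 + 2795) - 259 = 2907 - 259 = 2648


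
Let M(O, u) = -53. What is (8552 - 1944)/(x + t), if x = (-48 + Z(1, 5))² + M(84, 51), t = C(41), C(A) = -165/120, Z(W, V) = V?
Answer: 7552/2051 ≈ 3.6821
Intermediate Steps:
C(A) = -11/8 (C(A) = -165*1/120 = -11/8)
t = -11/8 ≈ -1.3750
x = 1796 (x = (-48 + 5)² - 53 = (-43)² - 53 = 1849 - 53 = 1796)
(8552 - 1944)/(x + t) = (8552 - 1944)/(1796 - 11/8) = 6608/(14357/8) = 6608*(8/14357) = 7552/2051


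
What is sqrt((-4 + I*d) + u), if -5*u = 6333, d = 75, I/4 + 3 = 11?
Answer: sqrt(28235)/5 ≈ 33.607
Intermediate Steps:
I = 32 (I = -12 + 4*11 = -12 + 44 = 32)
u = -6333/5 (u = -1/5*6333 = -6333/5 ≈ -1266.6)
sqrt((-4 + I*d) + u) = sqrt((-4 + 32*75) - 6333/5) = sqrt((-4 + 2400) - 6333/5) = sqrt(2396 - 6333/5) = sqrt(5647/5) = sqrt(28235)/5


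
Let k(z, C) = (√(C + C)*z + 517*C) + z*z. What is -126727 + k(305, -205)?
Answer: -139687 + 305*I*√410 ≈ -1.3969e+5 + 6175.8*I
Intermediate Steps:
k(z, C) = z² + 517*C + z*√2*√C (k(z, C) = (√(2*C)*z + 517*C) + z² = ((√2*√C)*z + 517*C) + z² = (z*√2*√C + 517*C) + z² = (517*C + z*√2*√C) + z² = z² + 517*C + z*√2*√C)
-126727 + k(305, -205) = -126727 + (305² + 517*(-205) + 305*√2*√(-205)) = -126727 + (93025 - 105985 + 305*√2*(I*√205)) = -126727 + (93025 - 105985 + 305*I*√410) = -126727 + (-12960 + 305*I*√410) = -139687 + 305*I*√410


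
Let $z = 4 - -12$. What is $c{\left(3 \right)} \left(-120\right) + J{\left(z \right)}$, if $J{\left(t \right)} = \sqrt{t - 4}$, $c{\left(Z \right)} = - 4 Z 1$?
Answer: $1440 + 2 \sqrt{3} \approx 1443.5$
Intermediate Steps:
$c{\left(Z \right)} = - 4 Z$
$z = 16$ ($z = 4 + 12 = 16$)
$J{\left(t \right)} = \sqrt{-4 + t}$
$c{\left(3 \right)} \left(-120\right) + J{\left(z \right)} = \left(-4\right) 3 \left(-120\right) + \sqrt{-4 + 16} = \left(-12\right) \left(-120\right) + \sqrt{12} = 1440 + 2 \sqrt{3}$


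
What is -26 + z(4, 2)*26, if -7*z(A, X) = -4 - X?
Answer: -26/7 ≈ -3.7143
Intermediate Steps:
z(A, X) = 4/7 + X/7 (z(A, X) = -(-4 - X)/7 = 4/7 + X/7)
-26 + z(4, 2)*26 = -26 + (4/7 + (⅐)*2)*26 = -26 + (4/7 + 2/7)*26 = -26 + (6/7)*26 = -26 + 156/7 = -26/7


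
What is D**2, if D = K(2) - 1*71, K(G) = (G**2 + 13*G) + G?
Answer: 1521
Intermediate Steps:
K(G) = G**2 + 14*G
D = -39 (D = 2*(14 + 2) - 1*71 = 2*16 - 71 = 32 - 71 = -39)
D**2 = (-39)**2 = 1521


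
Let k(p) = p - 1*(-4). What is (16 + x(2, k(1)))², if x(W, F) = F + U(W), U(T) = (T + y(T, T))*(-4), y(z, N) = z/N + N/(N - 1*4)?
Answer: 169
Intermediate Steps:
y(z, N) = N/(-4 + N) + z/N (y(z, N) = z/N + N/(N - 4) = z/N + N/(-4 + N) = N/(-4 + N) + z/N)
k(p) = 4 + p (k(p) = p + 4 = 4 + p)
U(T) = -4*T - 4*(-4*T + 2*T²)/(T*(-4 + T)) (U(T) = (T + (T² - 4*T + T*T)/(T*(-4 + T)))*(-4) = (T + (T² - 4*T + T²)/(T*(-4 + T)))*(-4) = (T + (-4*T + 2*T²)/(T*(-4 + T)))*(-4) = -4*T - 4*(-4*T + 2*T²)/(T*(-4 + T)))
x(W, F) = F + 4*(4 - W² + 2*W)/(-4 + W)
(16 + x(2, k(1)))² = (16 + (16 - 8*2 + (-4 + 2)*((4 + 1) - 4*2))/(-4 + 2))² = (16 + (16 - 16 - 2*(5 - 8))/(-2))² = (16 - (16 - 16 - 2*(-3))/2)² = (16 - (16 - 16 + 6)/2)² = (16 - ½*6)² = (16 - 3)² = 13² = 169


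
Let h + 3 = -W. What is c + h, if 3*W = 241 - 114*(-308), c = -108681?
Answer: -361405/3 ≈ -1.2047e+5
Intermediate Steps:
W = 35353/3 (W = (241 - 114*(-308))/3 = (241 + 35112)/3 = (⅓)*35353 = 35353/3 ≈ 11784.)
h = -35362/3 (h = -3 - 1*35353/3 = -3 - 35353/3 = -35362/3 ≈ -11787.)
c + h = -108681 - 35362/3 = -361405/3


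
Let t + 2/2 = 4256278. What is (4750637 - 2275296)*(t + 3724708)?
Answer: 19755659390885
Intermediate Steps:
t = 4256277 (t = -1 + 4256278 = 4256277)
(4750637 - 2275296)*(t + 3724708) = (4750637 - 2275296)*(4256277 + 3724708) = 2475341*7980985 = 19755659390885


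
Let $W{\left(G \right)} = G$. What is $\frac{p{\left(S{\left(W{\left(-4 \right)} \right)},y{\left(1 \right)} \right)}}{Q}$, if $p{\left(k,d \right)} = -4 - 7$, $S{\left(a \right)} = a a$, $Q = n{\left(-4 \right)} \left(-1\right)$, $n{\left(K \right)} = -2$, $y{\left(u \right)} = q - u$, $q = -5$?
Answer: $- \frac{11}{2} \approx -5.5$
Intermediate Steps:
$y{\left(u \right)} = -5 - u$
$Q = 2$ ($Q = \left(-2\right) \left(-1\right) = 2$)
$S{\left(a \right)} = a^{2}$
$p{\left(k,d \right)} = -11$
$\frac{p{\left(S{\left(W{\left(-4 \right)} \right)},y{\left(1 \right)} \right)}}{Q} = - \frac{11}{2}$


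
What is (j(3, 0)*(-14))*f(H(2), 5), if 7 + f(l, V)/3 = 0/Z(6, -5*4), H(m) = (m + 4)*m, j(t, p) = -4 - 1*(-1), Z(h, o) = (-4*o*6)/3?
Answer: -882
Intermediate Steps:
Z(h, o) = -8*o (Z(h, o) = -24*o*(⅓) = -8*o)
j(t, p) = -3 (j(t, p) = -4 + 1 = -3)
H(m) = m*(4 + m) (H(m) = (4 + m)*m = m*(4 + m))
f(l, V) = -21 (f(l, V) = -21 + 3*(0/((-(-40)*4))) = -21 + 3*(0/((-8*(-20)))) = -21 + 3*(0/160) = -21 + 3*(0*(1/160)) = -21 + 3*0 = -21 + 0 = -21)
(j(3, 0)*(-14))*f(H(2), 5) = -3*(-14)*(-21) = 42*(-21) = -882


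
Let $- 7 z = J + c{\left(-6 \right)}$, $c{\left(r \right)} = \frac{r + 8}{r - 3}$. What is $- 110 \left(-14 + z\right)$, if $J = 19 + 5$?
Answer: $\frac{120560}{63} \approx 1913.7$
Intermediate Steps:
$J = 24$
$c{\left(r \right)} = \frac{8 + r}{-3 + r}$
$z = - \frac{214}{63}$ ($z = - \frac{24 + \frac{8 - 6}{-3 - 6}}{7} = - \frac{24 + \frac{1}{-9} \cdot 2}{7} = - \frac{24 - \frac{2}{9}}{7} = \left(- \frac{1}{7}\right) \frac{214}{9} = - \frac{214}{63} \approx -3.3968$)
$- 110 \left(-14 + z\right) = - 110 \left(-14 - \frac{214}{63}\right) = \left(-110\right) \left(- \frac{1096}{63}\right) = \frac{120560}{63}$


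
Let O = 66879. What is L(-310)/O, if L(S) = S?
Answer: -310/66879 ≈ -0.0046352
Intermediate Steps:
L(-310)/O = -310/66879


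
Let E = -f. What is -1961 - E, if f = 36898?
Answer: 34937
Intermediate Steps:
E = -36898 (E = -1*36898 = -36898)
-1961 - E = -1961 - 1*(-36898) = -1961 + 36898 = 34937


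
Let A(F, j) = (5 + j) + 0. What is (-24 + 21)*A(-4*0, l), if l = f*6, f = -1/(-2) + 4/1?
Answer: -96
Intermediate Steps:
f = 9/2 (f = -1*(-½) + 4*1 = ½ + 4 = 9/2 ≈ 4.5000)
l = 27 (l = (9/2)*6 = 27)
A(F, j) = 5 + j
(-24 + 21)*A(-4*0, l) = (-24 + 21)*(5 + 27) = -3*32 = -96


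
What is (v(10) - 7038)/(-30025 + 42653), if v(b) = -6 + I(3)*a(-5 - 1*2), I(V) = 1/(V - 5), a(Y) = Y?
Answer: -14081/25256 ≈ -0.55753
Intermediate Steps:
I(V) = 1/(-5 + V)
v(b) = -5/2 (v(b) = -6 + (-5 - 1*2)/(-5 + 3) = -6 + (-5 - 2)/(-2) = -6 - ½*(-7) = -6 + 7/2 = -5/2)
(v(10) - 7038)/(-30025 + 42653) = (-5/2 - 7038)/(-30025 + 42653) = -14081/2/12628 = -14081/2*1/12628 = -14081/25256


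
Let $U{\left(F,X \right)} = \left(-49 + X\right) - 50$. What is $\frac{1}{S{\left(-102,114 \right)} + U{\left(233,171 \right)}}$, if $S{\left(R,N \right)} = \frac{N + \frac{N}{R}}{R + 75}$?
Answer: $\frac{459}{31129} \approx 0.014745$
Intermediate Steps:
$U{\left(F,X \right)} = -99 + X$
$S{\left(R,N \right)} = \frac{N + \frac{N}{R}}{75 + R}$
$\frac{1}{S{\left(-102,114 \right)} + U{\left(233,171 \right)}} = \frac{1}{\frac{114 \left(1 - 102\right)}{\left(-102\right) \left(75 - 102\right)} + \left(-99 + 171\right)} = \frac{1}{114 \left(- \frac{1}{102}\right) \frac{1}{-27} \left(-101\right) + 72} = \frac{1}{114 \left(- \frac{1}{102}\right) \left(- \frac{1}{27}\right) \left(-101\right) + 72} = \frac{1}{- \frac{1919}{459} + 72} = \frac{1}{\frac{31129}{459}} = \frac{459}{31129}$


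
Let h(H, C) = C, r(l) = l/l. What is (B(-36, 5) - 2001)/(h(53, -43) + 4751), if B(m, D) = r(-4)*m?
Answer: -2037/4708 ≈ -0.43267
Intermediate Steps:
r(l) = 1
B(m, D) = m (B(m, D) = 1*m = m)
(B(-36, 5) - 2001)/(h(53, -43) + 4751) = (-36 - 2001)/(-43 + 4751) = -2037/4708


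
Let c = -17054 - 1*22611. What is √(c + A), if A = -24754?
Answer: I*√64419 ≈ 253.81*I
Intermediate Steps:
c = -39665 (c = -17054 - 22611 = -39665)
√(c + A) = √(-39665 - 24754) = √(-64419) = I*√64419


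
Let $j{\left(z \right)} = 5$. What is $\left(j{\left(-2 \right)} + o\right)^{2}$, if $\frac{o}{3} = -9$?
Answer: $484$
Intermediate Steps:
$o = -27$ ($o = 3 \left(-9\right) = -27$)
$\left(j{\left(-2 \right)} + o\right)^{2} = \left(5 - 27\right)^{2} = \left(-22\right)^{2} = 484$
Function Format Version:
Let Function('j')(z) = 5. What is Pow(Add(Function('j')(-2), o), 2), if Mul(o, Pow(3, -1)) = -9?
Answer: 484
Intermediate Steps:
o = -27 (o = Mul(3, -9) = -27)
Pow(Add(Function('j')(-2), o), 2) = Pow(Add(5, -27), 2) = Pow(-22, 2) = 484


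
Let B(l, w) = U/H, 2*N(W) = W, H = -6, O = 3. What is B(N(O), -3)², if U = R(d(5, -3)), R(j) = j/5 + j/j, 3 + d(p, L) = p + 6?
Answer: 169/900 ≈ 0.18778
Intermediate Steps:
d(p, L) = 3 + p (d(p, L) = -3 + (p + 6) = -3 + (6 + p) = 3 + p)
N(W) = W/2
R(j) = 1 + j/5 (R(j) = j*(⅕) + 1 = j/5 + 1 = 1 + j/5)
U = 13/5 (U = 1 + (3 + 5)/5 = 1 + (⅕)*8 = 1 + 8/5 = 13/5 ≈ 2.6000)
B(l, w) = -13/30 (B(l, w) = (13/5)/(-6) = (13/5)*(-⅙) = -13/30)
B(N(O), -3)² = (-13/30)² = 169/900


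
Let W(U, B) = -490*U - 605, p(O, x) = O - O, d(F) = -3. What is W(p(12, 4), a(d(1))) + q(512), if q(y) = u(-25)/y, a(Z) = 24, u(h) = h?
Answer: -309785/512 ≈ -605.05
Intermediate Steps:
p(O, x) = 0
W(U, B) = -605 - 490*U
q(y) = -25/y
W(p(12, 4), a(d(1))) + q(512) = (-605 - 490*0) - 25/512 = (-605 + 0) - 25*1/512 = -605 - 25/512 = -309785/512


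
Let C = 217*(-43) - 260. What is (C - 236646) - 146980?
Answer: -393217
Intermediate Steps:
C = -9591 (C = -9331 - 260 = -9591)
(C - 236646) - 146980 = (-9591 - 236646) - 146980 = -246237 - 146980 = -393217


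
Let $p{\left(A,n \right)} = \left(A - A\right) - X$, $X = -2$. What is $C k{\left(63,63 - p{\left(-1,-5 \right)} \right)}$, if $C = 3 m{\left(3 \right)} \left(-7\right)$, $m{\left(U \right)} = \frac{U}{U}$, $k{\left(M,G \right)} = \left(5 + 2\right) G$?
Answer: $-8967$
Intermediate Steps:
$p{\left(A,n \right)} = 2$ ($p{\left(A,n \right)} = \left(A - A\right) - -2 = 0 + 2 = 2$)
$k{\left(M,G \right)} = 7 G$
$m{\left(U \right)} = 1$
$C = -21$ ($C = 3 \cdot 1 \left(-7\right) = 3 \left(-7\right) = -21$)
$C k{\left(63,63 - p{\left(-1,-5 \right)} \right)} = - 21 \cdot 7 \left(63 - 2\right) = - 21 \cdot 7 \cdot 61 = \left(-21\right) 427 = -8967$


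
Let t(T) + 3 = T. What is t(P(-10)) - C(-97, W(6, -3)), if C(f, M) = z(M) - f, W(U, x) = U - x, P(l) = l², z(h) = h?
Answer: -9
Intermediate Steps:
t(T) = -3 + T
C(f, M) = M - f
t(P(-10)) - C(-97, W(6, -3)) = (-3 + (-10)²) - ((6 - 1*(-3)) - 1*(-97)) = (-3 + 100) - ((6 + 3) + 97) = 97 - (9 + 97) = 97 - 1*106 = 97 - 106 = -9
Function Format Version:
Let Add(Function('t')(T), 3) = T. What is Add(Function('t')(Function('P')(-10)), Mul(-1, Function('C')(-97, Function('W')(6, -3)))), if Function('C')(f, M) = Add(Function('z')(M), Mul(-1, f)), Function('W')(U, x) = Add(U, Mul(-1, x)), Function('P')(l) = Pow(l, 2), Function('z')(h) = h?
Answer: -9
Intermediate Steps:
Function('t')(T) = Add(-3, T)
Function('C')(f, M) = Add(M, Mul(-1, f))
Add(Function('t')(Function('P')(-10)), Mul(-1, Function('C')(-97, Function('W')(6, -3)))) = Add(Add(-3, Pow(-10, 2)), Mul(-1, Add(Add(6, Mul(-1, -3)), Mul(-1, -97)))) = Add(Add(-3, 100), Mul(-1, Add(Add(6, 3), 97))) = Add(97, Mul(-1, Add(9, 97))) = Add(97, Mul(-1, 106)) = Add(97, -106) = -9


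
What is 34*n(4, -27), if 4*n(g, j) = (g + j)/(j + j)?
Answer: 391/108 ≈ 3.6204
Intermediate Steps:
n(g, j) = (g + j)/(8*j) (n(g, j) = ((g + j)/(j + j))/4 = ((g + j)/((2*j)))/4 = ((g + j)*(1/(2*j)))/4 = ((g + j)/(2*j))/4 = (g + j)/(8*j))
34*n(4, -27) = 34*((⅛)*(4 - 27)/(-27)) = 34*((⅛)*(-1/27)*(-23)) = 34*(23/216) = 391/108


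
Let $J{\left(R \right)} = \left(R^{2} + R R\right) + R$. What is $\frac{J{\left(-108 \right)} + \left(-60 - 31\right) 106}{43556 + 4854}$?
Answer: $\frac{6787}{24205} \approx 0.2804$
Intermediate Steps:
$J{\left(R \right)} = R + 2 R^{2}$ ($J{\left(R \right)} = \left(R^{2} + R^{2}\right) + R = 2 R^{2} + R = R + 2 R^{2}$)
$\frac{J{\left(-108 \right)} + \left(-60 - 31\right) 106}{43556 + 4854} = \frac{- 108 \left(1 + 2 \left(-108\right)\right) + \left(-60 - 31\right) 106}{43556 + 4854} = \frac{- 108 \left(1 - 216\right) - 9646}{48410} = \left(\left(-108\right) \left(-215\right) - 9646\right) \frac{1}{48410} = \left(23220 - 9646\right) \frac{1}{48410} = 13574 \cdot \frac{1}{48410} = \frac{6787}{24205}$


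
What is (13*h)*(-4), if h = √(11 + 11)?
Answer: -52*√22 ≈ -243.90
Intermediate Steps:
h = √22 ≈ 4.6904
(13*h)*(-4) = (13*√22)*(-4) = -52*√22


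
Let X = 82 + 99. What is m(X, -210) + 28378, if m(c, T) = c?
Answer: 28559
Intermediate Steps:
X = 181
m(X, -210) + 28378 = 181 + 28378 = 28559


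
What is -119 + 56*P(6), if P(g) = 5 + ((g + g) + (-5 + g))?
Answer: 889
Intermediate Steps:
P(g) = 3*g (P(g) = 5 + (2*g + (-5 + g)) = 5 + (-5 + 3*g) = 3*g)
-119 + 56*P(6) = -119 + 56*(3*6) = -119 + 56*18 = -119 + 1008 = 889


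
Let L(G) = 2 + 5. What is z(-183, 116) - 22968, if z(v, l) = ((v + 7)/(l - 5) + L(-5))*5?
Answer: -2546443/111 ≈ -22941.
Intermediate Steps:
L(G) = 7
z(v, l) = 35 + 5*(7 + v)/(-5 + l) (z(v, l) = ((v + 7)/(l - 5) + 7)*5 = ((7 + v)/(-5 + l) + 7)*5 = (7 + (7 + v)/(-5 + l))*5 = 35 + 5*(7 + v)/(-5 + l))
z(-183, 116) - 22968 = 5*(-28 - 183 + 7*116)/(-5 + 116) - 22968 = 5*(-28 - 183 + 812)/111 - 22968 = 5*(1/111)*601 - 22968 = 3005/111 - 22968 = -2546443/111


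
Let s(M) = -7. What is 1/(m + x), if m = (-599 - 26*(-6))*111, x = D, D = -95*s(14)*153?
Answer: 1/52572 ≈ 1.9022e-5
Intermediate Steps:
D = 101745 (D = -95*(-7)*153 = 665*153 = 101745)
x = 101745
m = -49173 (m = (-599 + 156)*111 = -443*111 = -49173)
1/(m + x) = 1/(-49173 + 101745) = 1/52572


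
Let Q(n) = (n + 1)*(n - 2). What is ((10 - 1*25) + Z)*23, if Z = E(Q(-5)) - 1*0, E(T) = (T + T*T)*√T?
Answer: -345 + 37352*√7 ≈ 98479.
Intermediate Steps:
Q(n) = (1 + n)*(-2 + n)
E(T) = √T*(T + T²) (E(T) = (T + T²)*√T = √T*(T + T²))
Z = 1624*√7 (Z = (-2 + (-5)² - 1*(-5))^(3/2)*(1 + (-2 + (-5)² - 1*(-5))) - 1*0 = (-2 + 25 + 5)^(3/2)*(1 + (-2 + 25 + 5)) + 0 = 28^(3/2)*(1 + 28) + 0 = (56*√7)*29 + 0 = 1624*√7 + 0 = 1624*√7 ≈ 4296.7)
((10 - 1*25) + Z)*23 = ((10 - 1*25) + 1624*√7)*23 = ((10 - 25) + 1624*√7)*23 = (-15 + 1624*√7)*23 = -345 + 37352*√7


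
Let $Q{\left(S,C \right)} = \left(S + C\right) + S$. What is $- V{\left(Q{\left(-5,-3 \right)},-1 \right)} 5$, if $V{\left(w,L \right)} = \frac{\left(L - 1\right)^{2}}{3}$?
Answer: $- \frac{20}{3} \approx -6.6667$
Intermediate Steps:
$Q{\left(S,C \right)} = C + 2 S$ ($Q{\left(S,C \right)} = \left(C + S\right) + S = C + 2 S$)
$V{\left(w,L \right)} = \frac{\left(-1 + L\right)^{2}}{3}$ ($V{\left(w,L \right)} = \left(-1 + L\right)^{2} \cdot \frac{1}{3} = \frac{\left(-1 + L\right)^{2}}{3}$)
$- V{\left(Q{\left(-5,-3 \right)},-1 \right)} 5 = - \frac{\left(-1 - 1\right)^{2}}{3} \cdot 5 = - \frac{\left(-2\right)^{2}}{3} \cdot 5 = - \frac{4}{3} \cdot 5 = \left(-1\right) \frac{4}{3} \cdot 5 = \left(- \frac{4}{3}\right) 5 = - \frac{20}{3}$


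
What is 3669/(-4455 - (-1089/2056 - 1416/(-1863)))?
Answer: -4684491144/5688331243 ≈ -0.82353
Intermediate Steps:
3669/(-4455 - (-1089/2056 - 1416/(-1863))) = 3669/(-4455 - (-1089*1/2056 - 1416*(-1/1863))) = 3669/(-4455 - (-1089/2056 + 472/621)) = 3669/(-4455 - 1*294163/1276776) = 3669/(-4455 - 294163/1276776) = 3669/(-5688331243/1276776) = 3669*(-1276776/5688331243) = -4684491144/5688331243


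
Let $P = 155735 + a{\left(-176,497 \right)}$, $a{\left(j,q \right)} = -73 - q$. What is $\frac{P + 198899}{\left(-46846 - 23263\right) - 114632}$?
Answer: $- \frac{354064}{184741} \approx -1.9165$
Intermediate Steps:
$P = 155165$ ($P = 155735 - 570 = 155165$)
$\frac{P + 198899}{\left(-46846 - 23263\right) - 114632} = \frac{155165 + 198899}{\left(-46846 - 23263\right) - 114632} = \frac{354064}{\left(-46846 - 23263\right) - 114632} = \frac{354064}{-70109 - 114632} = \frac{354064}{-184741} = 354064 \left(- \frac{1}{184741}\right) = - \frac{354064}{184741}$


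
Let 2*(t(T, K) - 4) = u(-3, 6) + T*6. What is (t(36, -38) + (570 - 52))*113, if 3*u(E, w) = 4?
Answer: 213796/3 ≈ 71265.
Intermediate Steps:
u(E, w) = 4/3 (u(E, w) = (⅓)*4 = 4/3)
t(T, K) = 14/3 + 3*T (t(T, K) = 4 + (4/3 + T*6)/2 = 4 + (4/3 + 6*T)/2 = 4 + (⅔ + 3*T) = 14/3 + 3*T)
(t(36, -38) + (570 - 52))*113 = ((14/3 + 3*36) + (570 - 52))*113 = ((14/3 + 108) + 518)*113 = (338/3 + 518)*113 = (1892/3)*113 = 213796/3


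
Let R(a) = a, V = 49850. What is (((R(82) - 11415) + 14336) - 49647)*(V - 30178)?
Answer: -917580768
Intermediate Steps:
(((R(82) - 11415) + 14336) - 49647)*(V - 30178) = (((82 - 11415) + 14336) - 49647)*(49850 - 30178) = ((-11333 + 14336) - 49647)*19672 = (3003 - 49647)*19672 = -46644*19672 = -917580768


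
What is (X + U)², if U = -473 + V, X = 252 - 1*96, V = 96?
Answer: 48841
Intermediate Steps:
X = 156 (X = 252 - 96 = 156)
U = -377 (U = -473 + 96 = -377)
(X + U)² = (156 - 377)² = (-221)² = 48841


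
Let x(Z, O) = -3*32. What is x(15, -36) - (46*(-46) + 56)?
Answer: 1964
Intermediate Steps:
x(Z, O) = -96
x(15, -36) - (46*(-46) + 56) = -96 - (46*(-46) + 56) = -96 - (-2116 + 56) = -96 - 1*(-2060) = -96 + 2060 = 1964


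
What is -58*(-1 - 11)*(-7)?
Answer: -4872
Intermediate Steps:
-58*(-1 - 11)*(-7) = -(-696)*(-7) = -58*84 = -4872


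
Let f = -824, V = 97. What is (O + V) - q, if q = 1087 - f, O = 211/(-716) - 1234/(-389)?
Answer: -504441071/278524 ≈ -1811.1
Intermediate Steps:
O = 801465/278524 (O = 211*(-1/716) - 1234*(-1/389) = -211/716 + 1234/389 = 801465/278524 ≈ 2.8775)
q = 1911 (q = 1087 - 1*(-824) = 1087 + 824 = 1911)
(O + V) - q = (801465/278524 + 97) - 1*1911 = 27818293/278524 - 1911 = -504441071/278524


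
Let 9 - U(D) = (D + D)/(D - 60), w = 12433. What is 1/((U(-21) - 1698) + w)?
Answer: 27/290074 ≈ 9.3080e-5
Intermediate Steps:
U(D) = 9 - 2*D/(-60 + D) (U(D) = 9 - (D + D)/(D - 60) = 9 - 2*D/(-60 + D))
1/((U(-21) - 1698) + w) = 1/(((-540 + 7*(-21))/(-60 - 21) - 1698) + 12433) = 1/(((-540 - 147)/(-81) - 1698) + 12433) = 1/((-1/81*(-687) - 1698) + 12433) = 1/((229/27 - 1698) + 12433) = 1/(-45617/27 + 12433) = 1/(290074/27) = 27/290074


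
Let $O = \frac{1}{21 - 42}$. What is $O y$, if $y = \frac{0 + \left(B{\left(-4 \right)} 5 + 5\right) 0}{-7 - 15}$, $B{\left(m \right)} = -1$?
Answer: $0$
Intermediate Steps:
$O = - \frac{1}{21}$ ($O = \frac{1}{-21} = - \frac{1}{21} \approx -0.047619$)
$y = 0$ ($y = \frac{0 + \left(\left(-1\right) 5 + 5\right) 0}{-7 - 15} = \frac{0 + \left(-5 + 5\right) 0}{-22} = \left(0 + 0 \cdot 0\right) \left(- \frac{1}{22}\right) = \left(0 + 0\right) \left(- \frac{1}{22}\right) = 0 \left(- \frac{1}{22}\right) = 0$)
$O y = \left(- \frac{1}{21}\right) 0 = 0$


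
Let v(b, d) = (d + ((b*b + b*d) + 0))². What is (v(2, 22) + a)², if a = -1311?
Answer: 12880921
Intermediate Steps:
v(b, d) = (d + b² + b*d)² (v(b, d) = (d + ((b² + b*d) + 0))² = (d + (b² + b*d))² = (d + b² + b*d)²)
(v(2, 22) + a)² = ((22 + 2² + 2*22)² - 1311)² = ((22 + 4 + 44)² - 1311)² = (70² - 1311)² = (4900 - 1311)² = 3589² = 12880921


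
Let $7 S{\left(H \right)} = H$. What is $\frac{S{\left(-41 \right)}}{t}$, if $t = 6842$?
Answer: $- \frac{41}{47894} \approx -0.00085606$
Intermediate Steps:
$S{\left(H \right)} = \frac{H}{7}$
$\frac{S{\left(-41 \right)}}{t} = \frac{\frac{1}{7} \left(-41\right)}{6842} = \left(- \frac{41}{7}\right) \frac{1}{6842} = - \frac{41}{47894}$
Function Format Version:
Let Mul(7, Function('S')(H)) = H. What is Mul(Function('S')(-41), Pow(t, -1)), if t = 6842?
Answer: Rational(-41, 47894) ≈ -0.00085606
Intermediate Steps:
Function('S')(H) = Mul(Rational(1, 7), H)
Mul(Function('S')(-41), Pow(t, -1)) = Mul(Mul(Rational(1, 7), -41), Pow(6842, -1)) = Mul(Rational(-41, 7), Rational(1, 6842)) = Rational(-41, 47894)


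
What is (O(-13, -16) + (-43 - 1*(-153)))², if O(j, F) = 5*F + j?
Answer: 289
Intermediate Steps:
O(j, F) = j + 5*F
(O(-13, -16) + (-43 - 1*(-153)))² = ((-13 + 5*(-16)) + (-43 - 1*(-153)))² = ((-13 - 80) + (-43 + 153))² = (-93 + 110)² = 17² = 289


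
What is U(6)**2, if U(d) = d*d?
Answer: 1296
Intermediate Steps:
U(d) = d**2
U(6)**2 = (6**2)**2 = 36**2 = 1296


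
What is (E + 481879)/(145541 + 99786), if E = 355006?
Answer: 836885/245327 ≈ 3.4113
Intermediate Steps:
(E + 481879)/(145541 + 99786) = (355006 + 481879)/(145541 + 99786) = 836885/245327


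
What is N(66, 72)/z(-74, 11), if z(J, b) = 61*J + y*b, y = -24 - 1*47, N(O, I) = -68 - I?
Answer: 28/1059 ≈ 0.026440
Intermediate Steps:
y = -71 (y = -24 - 47 = -71)
z(J, b) = -71*b + 61*J (z(J, b) = 61*J - 71*b = -71*b + 61*J)
N(66, 72)/z(-74, 11) = (-68 - 1*72)/(-71*11 + 61*(-74)) = (-68 - 72)/(-781 - 4514) = -140/(-5295) = -140*(-1/5295) = 28/1059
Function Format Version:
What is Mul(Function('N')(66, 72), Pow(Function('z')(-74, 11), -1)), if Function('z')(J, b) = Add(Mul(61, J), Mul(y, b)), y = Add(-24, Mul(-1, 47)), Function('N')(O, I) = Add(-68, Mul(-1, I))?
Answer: Rational(28, 1059) ≈ 0.026440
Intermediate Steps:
y = -71 (y = Add(-24, -47) = -71)
Function('z')(J, b) = Add(Mul(-71, b), Mul(61, J)) (Function('z')(J, b) = Add(Mul(61, J), Mul(-71, b)) = Add(Mul(-71, b), Mul(61, J)))
Mul(Function('N')(66, 72), Pow(Function('z')(-74, 11), -1)) = Mul(Add(-68, Mul(-1, 72)), Pow(Add(Mul(-71, 11), Mul(61, -74)), -1)) = Mul(Add(-68, -72), Pow(Add(-781, -4514), -1)) = Mul(-140, Pow(-5295, -1)) = Mul(-140, Rational(-1, 5295)) = Rational(28, 1059)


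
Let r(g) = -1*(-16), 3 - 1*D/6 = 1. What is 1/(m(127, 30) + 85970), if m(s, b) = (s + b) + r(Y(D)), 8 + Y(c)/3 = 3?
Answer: 1/86143 ≈ 1.1609e-5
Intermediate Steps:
D = 12 (D = 18 - 6*1 = 18 - 6 = 12)
Y(c) = -15 (Y(c) = -24 + 3*3 = -24 + 9 = -15)
r(g) = 16
m(s, b) = 16 + b + s (m(s, b) = (s + b) + 16 = (b + s) + 16 = 16 + b + s)
1/(m(127, 30) + 85970) = 1/((16 + 30 + 127) + 85970) = 1/(173 + 85970) = 1/86143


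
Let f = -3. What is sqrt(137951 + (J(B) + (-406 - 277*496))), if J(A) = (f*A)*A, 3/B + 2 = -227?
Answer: 3*sqrt(891494)/229 ≈ 12.369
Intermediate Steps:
B = -3/229 (B = 3/(-2 - 227) = 3/(-229) = 3*(-1/229) = -3/229 ≈ -0.013100)
J(A) = -3*A**2 (J(A) = (-3*A)*A = -3*A**2)
sqrt(137951 + (J(B) + (-406 - 277*496))) = sqrt(137951 + (-3*(-3/229)**2 + (-406 - 277*496))) = sqrt(137951 + (-3*9/52441 + (-406 - 137392))) = sqrt(137951 + (-27/52441 - 137798)) = sqrt(137951 - 7226264945/52441) = sqrt(8023446/52441) = 3*sqrt(891494)/229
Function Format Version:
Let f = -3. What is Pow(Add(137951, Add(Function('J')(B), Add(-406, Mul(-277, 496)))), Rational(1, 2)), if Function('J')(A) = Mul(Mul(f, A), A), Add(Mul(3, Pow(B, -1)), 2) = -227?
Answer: Mul(Rational(3, 229), Pow(891494, Rational(1, 2))) ≈ 12.369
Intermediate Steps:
B = Rational(-3, 229) (B = Mul(3, Pow(Add(-2, -227), -1)) = Mul(3, Pow(-229, -1)) = Mul(3, Rational(-1, 229)) = Rational(-3, 229) ≈ -0.013100)
Function('J')(A) = Mul(-3, Pow(A, 2)) (Function('J')(A) = Mul(Mul(-3, A), A) = Mul(-3, Pow(A, 2)))
Pow(Add(137951, Add(Function('J')(B), Add(-406, Mul(-277, 496)))), Rational(1, 2)) = Pow(Add(137951, Add(Mul(-3, Pow(Rational(-3, 229), 2)), Add(-406, Mul(-277, 496)))), Rational(1, 2)) = Pow(Add(137951, Add(Mul(-3, Rational(9, 52441)), Add(-406, -137392))), Rational(1, 2)) = Pow(Add(137951, Add(Rational(-27, 52441), -137798)), Rational(1, 2)) = Pow(Add(137951, Rational(-7226264945, 52441)), Rational(1, 2)) = Pow(Rational(8023446, 52441), Rational(1, 2)) = Mul(Rational(3, 229), Pow(891494, Rational(1, 2)))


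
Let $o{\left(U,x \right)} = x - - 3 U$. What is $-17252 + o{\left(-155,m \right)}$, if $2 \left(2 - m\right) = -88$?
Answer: $-17671$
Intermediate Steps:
$m = 46$ ($m = 2 - -44 = 2 + 44 = 46$)
$o{\left(U,x \right)} = x + 3 U$
$-17252 + o{\left(-155,m \right)} = -17252 + \left(46 + 3 \left(-155\right)\right) = -17252 + \left(46 - 465\right) = -17252 - 419 = -17671$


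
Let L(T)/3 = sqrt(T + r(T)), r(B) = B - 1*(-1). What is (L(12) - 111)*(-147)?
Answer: 14112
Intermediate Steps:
r(B) = 1 + B (r(B) = B + 1 = 1 + B)
L(T) = 3*sqrt(1 + 2*T) (L(T) = 3*sqrt(T + (1 + T)) = 3*sqrt(1 + 2*T))
(L(12) - 111)*(-147) = (3*sqrt(1 + 2*12) - 111)*(-147) = (3*sqrt(1 + 24) - 111)*(-147) = (3*sqrt(25) - 111)*(-147) = (3*5 - 111)*(-147) = (15 - 111)*(-147) = -96*(-147) = 14112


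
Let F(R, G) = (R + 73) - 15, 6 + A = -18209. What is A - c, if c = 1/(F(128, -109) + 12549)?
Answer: -231968026/12735 ≈ -18215.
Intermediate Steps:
A = -18215 (A = -6 - 18209 = -18215)
F(R, G) = 58 + R (F(R, G) = (73 + R) - 15 = 58 + R)
c = 1/12735 (c = 1/((58 + 128) + 12549) = 1/(186 + 12549) = 1/12735 ≈ 7.8524e-5)
A - c = -18215 - 1*1/12735 = -18215 - 1/12735 = -231968026/12735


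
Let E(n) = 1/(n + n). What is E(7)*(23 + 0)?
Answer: 23/14 ≈ 1.6429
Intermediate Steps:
E(n) = 1/(2*n)
E(7)*(23 + 0) = ((½)/7)*(23 + 0) = ((½)*(⅐))*23 = (1/14)*23 = 23/14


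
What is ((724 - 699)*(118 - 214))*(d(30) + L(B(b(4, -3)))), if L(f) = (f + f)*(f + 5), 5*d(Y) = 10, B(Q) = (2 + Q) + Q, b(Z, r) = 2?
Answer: -321600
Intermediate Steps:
B(Q) = 2 + 2*Q
d(Y) = 2 (d(Y) = (1/5)*10 = 2)
L(f) = 2*f*(5 + f) (L(f) = (2*f)*(5 + f) = 2*f*(5 + f))
((724 - 699)*(118 - 214))*(d(30) + L(B(b(4, -3)))) = ((724 - 699)*(118 - 214))*(2 + 2*(2 + 2*2)*(5 + (2 + 2*2))) = (25*(-96))*(2 + 2*(2 + 4)*(5 + (2 + 4))) = -2400*(2 + 2*6*(5 + 6)) = -2400*(2 + 2*6*11) = -2400*(2 + 132) = -2400*134 = -321600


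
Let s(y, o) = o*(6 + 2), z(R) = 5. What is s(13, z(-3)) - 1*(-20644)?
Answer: 20684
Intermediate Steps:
s(y, o) = 8*o (s(y, o) = o*8 = 8*o)
s(13, z(-3)) - 1*(-20644) = 8*5 - 1*(-20644) = 40 + 20644 = 20684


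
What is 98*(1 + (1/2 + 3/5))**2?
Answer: 21609/50 ≈ 432.18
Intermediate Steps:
98*(1 + (1/2 + 3/5))**2 = 98*(1 + 11/10)**2 = 98*(21/10)**2 = 98*(441/100) = 21609/50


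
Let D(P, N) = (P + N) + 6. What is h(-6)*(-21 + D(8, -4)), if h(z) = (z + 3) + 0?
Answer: 33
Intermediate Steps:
h(z) = 3 + z (h(z) = (3 + z) + 0 = 3 + z)
D(P, N) = 6 + N + P (D(P, N) = (N + P) + 6 = 6 + N + P)
h(-6)*(-21 + D(8, -4)) = (3 - 6)*(-21 + (6 - 4 + 8)) = -3*(-21 + 10) = -3*(-11) = 33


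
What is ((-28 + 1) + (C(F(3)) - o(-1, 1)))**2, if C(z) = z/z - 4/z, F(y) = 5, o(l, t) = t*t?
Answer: 19321/25 ≈ 772.84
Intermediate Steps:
o(l, t) = t**2
C(z) = 1 - 4/z
((-28 + 1) + (C(F(3)) - o(-1, 1)))**2 = ((-28 + 1) + ((-4 + 5)/5 - 1*1**2))**2 = (-27 + ((1/5)*1 - 1*1))**2 = (-27 + (1/5 - 1))**2 = (-27 - 4/5)**2 = (-139/5)**2 = 19321/25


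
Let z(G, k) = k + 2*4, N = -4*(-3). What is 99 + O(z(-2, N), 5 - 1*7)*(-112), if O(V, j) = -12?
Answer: 1443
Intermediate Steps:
N = 12
z(G, k) = 8 + k (z(G, k) = k + 8 = 8 + k)
99 + O(z(-2, N), 5 - 1*7)*(-112) = 99 - 12*(-112) = 99 + 1344 = 1443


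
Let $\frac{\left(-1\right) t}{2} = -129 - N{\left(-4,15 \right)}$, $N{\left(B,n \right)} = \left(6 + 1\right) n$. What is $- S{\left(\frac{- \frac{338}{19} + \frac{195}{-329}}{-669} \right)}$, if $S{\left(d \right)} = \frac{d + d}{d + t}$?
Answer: $- \frac{17678}{150557923} \approx -0.00011742$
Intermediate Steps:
$N{\left(B,n \right)} = 7 n$
$t = 468$ ($t = - 2 \left(-129 - 7 \cdot 15\right) = - 2 \left(-129 - 105\right) = \left(-2\right) \left(-234\right) = 468$)
$S{\left(d \right)} = \frac{2 d}{468 + d}$ ($S{\left(d \right)} = \frac{d + d}{d + 468} = \frac{2 d}{468 + d}$)
$- S{\left(\frac{- \frac{338}{19} + \frac{195}{-329}}{-669} \right)} = - \frac{2 \frac{- \frac{338}{19} + \frac{195}{-329}}{-669}}{468 + \frac{- \frac{338}{19} + \frac{195}{-329}}{-669}} = - \frac{2 \left(\left(-338\right) \frac{1}{19} + 195 \left(- \frac{1}{329}\right)\right) \left(- \frac{1}{669}\right)}{468 + \left(\left(-338\right) \frac{1}{19} + 195 \left(- \frac{1}{329}\right)\right) \left(- \frac{1}{669}\right)} = - \frac{2 \left(- \frac{338}{19} - \frac{195}{329}\right) \left(- \frac{1}{669}\right)}{468 + \left(- \frac{338}{19} - \frac{195}{329}\right) \left(- \frac{1}{669}\right)} = - \frac{2 \left(\left(- \frac{114907}{6251}\right) \left(- \frac{1}{669}\right)\right)}{468 - - \frac{114907}{4181919}} = - \frac{2 \cdot 114907}{4181919 \left(468 + \frac{114907}{4181919}\right)} = - \frac{2 \cdot 114907}{4181919 \cdot \frac{1957252999}{4181919}} = - \frac{2 \cdot 114907 \cdot 4181919}{4181919 \cdot 1957252999} = \left(-1\right) \frac{17678}{150557923} = - \frac{17678}{150557923}$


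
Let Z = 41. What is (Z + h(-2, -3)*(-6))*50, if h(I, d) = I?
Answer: 2650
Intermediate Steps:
(Z + h(-2, -3)*(-6))*50 = (41 - 2*(-6))*50 = (41 + 12)*50 = 53*50 = 2650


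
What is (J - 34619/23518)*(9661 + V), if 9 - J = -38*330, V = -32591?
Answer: -3383238527795/11759 ≈ -2.8771e+8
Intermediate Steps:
J = 12549 (J = 9 - (-1)*38*330 = 9 - (-1)*12540 = 9 - 1*(-12540) = 9 + 12540 = 12549)
(J - 34619/23518)*(9661 + V) = (12549 - 34619/23518)*(9661 - 32591) = (12549 - 34619*1/23518)*(-22930) = (12549 - 34619/23518)*(-22930) = (295092763/23518)*(-22930) = -3383238527795/11759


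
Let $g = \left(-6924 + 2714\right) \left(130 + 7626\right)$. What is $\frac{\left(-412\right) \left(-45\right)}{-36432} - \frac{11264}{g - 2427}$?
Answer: $- \frac{16806022137}{33047049244} \approx -0.50855$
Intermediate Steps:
$g = -32652760$ ($g = \left(-4210\right) 7756 = -32652760$)
$\frac{\left(-412\right) \left(-45\right)}{-36432} - \frac{11264}{g - 2427} = \frac{\left(-412\right) \left(-45\right)}{-36432} - \frac{11264}{-32652760 - 2427} = 18540 \left(- \frac{1}{36432}\right) - \frac{11264}{-32652760 - 2427} = - \frac{515}{1012} - \frac{11264}{-32655187} = - \frac{515}{1012} - - \frac{11264}{32655187} = - \frac{515}{1012} + \frac{11264}{32655187} = - \frac{16806022137}{33047049244}$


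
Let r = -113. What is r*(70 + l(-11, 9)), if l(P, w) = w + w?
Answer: -9944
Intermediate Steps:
l(P, w) = 2*w
r*(70 + l(-11, 9)) = -113*(70 + 2*9) = -113*(70 + 18) = -113*88 = -9944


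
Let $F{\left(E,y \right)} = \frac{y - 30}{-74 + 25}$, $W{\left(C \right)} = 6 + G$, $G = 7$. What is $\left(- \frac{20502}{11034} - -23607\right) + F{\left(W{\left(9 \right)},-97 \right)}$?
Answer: $\frac{709105499}{30037} \approx 23608.0$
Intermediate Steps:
$W{\left(C \right)} = 13$ ($W{\left(C \right)} = 6 + 7 = 13$)
$F{\left(E,y \right)} = \frac{30}{49} - \frac{y}{49}$ ($F{\left(E,y \right)} = \frac{-30 + y}{-49} = \left(-30 + y\right) \left(- \frac{1}{49}\right) = \frac{30}{49} - \frac{y}{49}$)
$\left(- \frac{20502}{11034} - -23607\right) + F{\left(W{\left(9 \right)},-97 \right)} = \left(- \frac{20502}{11034} - -23607\right) + \left(\frac{30}{49} - - \frac{97}{49}\right) = \left(\left(-20502\right) \frac{1}{11034} + 23607\right) + \left(\frac{30}{49} + \frac{97}{49}\right) = \left(- \frac{1139}{613} + 23607\right) + \frac{127}{49} = \frac{14469952}{613} + \frac{127}{49} = \frac{709105499}{30037}$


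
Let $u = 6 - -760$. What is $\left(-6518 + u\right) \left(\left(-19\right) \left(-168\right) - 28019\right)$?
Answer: $142804904$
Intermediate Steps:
$u = 766$ ($u = 6 + 760 = 766$)
$\left(-6518 + u\right) \left(\left(-19\right) \left(-168\right) - 28019\right) = \left(-6518 + 766\right) \left(\left(-19\right) \left(-168\right) - 28019\right) = - 5752 \left(3192 - 28019\right) = \left(-5752\right) \left(-24827\right) = 142804904$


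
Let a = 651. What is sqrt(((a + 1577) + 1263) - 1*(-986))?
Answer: 11*sqrt(37) ≈ 66.910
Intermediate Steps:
sqrt(((a + 1577) + 1263) - 1*(-986)) = sqrt(((651 + 1577) + 1263) - 1*(-986)) = sqrt((2228 + 1263) + 986) = sqrt(3491 + 986) = sqrt(4477) = 11*sqrt(37)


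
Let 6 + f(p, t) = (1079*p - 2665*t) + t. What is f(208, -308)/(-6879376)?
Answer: -522469/3439688 ≈ -0.15189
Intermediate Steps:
f(p, t) = -6 - 2664*t + 1079*p (f(p, t) = -6 + ((1079*p - 2665*t) + t) = -6 + ((-2665*t + 1079*p) + t) = -6 + (-2664*t + 1079*p) = -6 - 2664*t + 1079*p)
f(208, -308)/(-6879376) = (-6 - 2664*(-308) + 1079*208)/(-6879376) = (-6 + 820512 + 224432)*(-1/6879376) = 1044938*(-1/6879376) = -522469/3439688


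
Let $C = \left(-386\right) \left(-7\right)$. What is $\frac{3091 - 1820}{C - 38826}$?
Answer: $- \frac{1271}{36124} \approx -0.035184$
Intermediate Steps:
$C = 2702$
$\frac{3091 - 1820}{C - 38826} = \frac{3091 - 1820}{2702 - 38826} = \frac{1271}{-36124} = 1271 \left(- \frac{1}{36124}\right) = - \frac{1271}{36124}$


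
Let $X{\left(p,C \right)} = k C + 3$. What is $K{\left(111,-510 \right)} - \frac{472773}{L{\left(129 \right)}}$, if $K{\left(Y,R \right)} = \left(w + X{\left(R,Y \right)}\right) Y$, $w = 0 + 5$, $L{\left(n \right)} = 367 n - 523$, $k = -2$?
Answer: $- \frac{1112635053}{46820} \approx -23764.0$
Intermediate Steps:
$L{\left(n \right)} = -523 + 367 n$
$X{\left(p,C \right)} = 3 - 2 C$ ($X{\left(p,C \right)} = - 2 C + 3 = 3 - 2 C$)
$w = 5$
$K{\left(Y,R \right)} = Y \left(8 - 2 Y\right)$ ($K{\left(Y,R \right)} = \left(5 - \left(-3 + 2 Y\right)\right) Y = \left(8 - 2 Y\right) Y = Y \left(8 - 2 Y\right)$)
$K{\left(111,-510 \right)} - \frac{472773}{L{\left(129 \right)}} = 2 \cdot 111 \left(4 - 111\right) - \frac{472773}{-523 + 367 \cdot 129} = 2 \cdot 111 \left(4 - 111\right) - \frac{472773}{-523 + 47343} = 2 \cdot 111 \left(-107\right) - \frac{472773}{46820} = -23754 - \frac{472773}{46820} = - \frac{1112635053}{46820}$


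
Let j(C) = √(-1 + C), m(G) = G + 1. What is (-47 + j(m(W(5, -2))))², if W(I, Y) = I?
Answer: (47 - √5)² ≈ 2003.8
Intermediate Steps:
m(G) = 1 + G
(-47 + j(m(W(5, -2))))² = (-47 + √(-1 + (1 + 5)))² = (-47 + √(-1 + 6))² = (-47 + √5)²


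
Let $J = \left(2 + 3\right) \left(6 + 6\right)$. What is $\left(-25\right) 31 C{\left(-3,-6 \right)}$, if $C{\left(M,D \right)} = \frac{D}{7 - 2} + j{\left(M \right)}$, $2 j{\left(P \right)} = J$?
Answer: $-22320$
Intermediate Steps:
$J = 60$ ($J = 5 \cdot 12 = 60$)
$j{\left(P \right)} = 30$ ($j{\left(P \right)} = \frac{1}{2} \cdot 60 = 30$)
$C{\left(M,D \right)} = 30 + \frac{D}{5}$ ($C{\left(M,D \right)} = \frac{D}{7 - 2} + 30 = \frac{D}{5} + 30 = 30 + \frac{D}{5}$)
$\left(-25\right) 31 C{\left(-3,-6 \right)} = \left(-25\right) 31 \left(30 + \frac{1}{5} \left(-6\right)\right) = - 775 \left(30 - \frac{6}{5}\right) = \left(-775\right) \frac{144}{5} = -22320$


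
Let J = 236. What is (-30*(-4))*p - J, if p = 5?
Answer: 364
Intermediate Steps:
(-30*(-4))*p - J = -30*(-4)*5 - 1*236 = 120*5 - 236 = 600 - 236 = 364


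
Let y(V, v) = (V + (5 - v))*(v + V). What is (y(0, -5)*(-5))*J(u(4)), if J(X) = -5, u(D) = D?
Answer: -1250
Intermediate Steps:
y(V, v) = (V + v)*(5 + V - v) (y(V, v) = (5 + V - v)*(V + v) = (V + v)*(5 + V - v))
(y(0, -5)*(-5))*J(u(4)) = ((0**2 - 1*(-5)**2 + 5*0 + 5*(-5))*(-5))*(-5) = ((0 - 1*25 + 0 - 25)*(-5))*(-5) = ((0 - 25 + 0 - 25)*(-5))*(-5) = -50*(-5)*(-5) = 250*(-5) = -1250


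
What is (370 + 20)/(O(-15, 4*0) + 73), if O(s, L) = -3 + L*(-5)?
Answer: 39/7 ≈ 5.5714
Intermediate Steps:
O(s, L) = -3 - 5*L
(370 + 20)/(O(-15, 4*0) + 73) = (370 + 20)/((-3 - 20*0) + 73) = 390/((-3 - 5*0) + 73) = 390/((-3 + 0) + 73) = 390/(-3 + 73) = 390/70 = 390*(1/70) = 39/7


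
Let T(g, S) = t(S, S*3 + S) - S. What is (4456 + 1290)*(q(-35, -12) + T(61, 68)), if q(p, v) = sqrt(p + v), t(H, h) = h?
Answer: 1172184 + 5746*I*sqrt(47) ≈ 1.1722e+6 + 39393.0*I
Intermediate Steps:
T(g, S) = 3*S (T(g, S) = (S*3 + S) - S = (3*S + S) - S = 4*S - S = 3*S)
(4456 + 1290)*(q(-35, -12) + T(61, 68)) = (4456 + 1290)*(sqrt(-35 - 12) + 3*68) = 5746*(sqrt(-47) + 204) = 5746*(I*sqrt(47) + 204) = 5746*(204 + I*sqrt(47)) = 1172184 + 5746*I*sqrt(47)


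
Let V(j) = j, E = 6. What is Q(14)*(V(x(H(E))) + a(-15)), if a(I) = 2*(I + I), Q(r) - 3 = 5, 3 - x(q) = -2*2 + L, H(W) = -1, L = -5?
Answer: -384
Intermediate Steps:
x(q) = 12 (x(q) = 3 - (-2*2 - 5) = 3 - (-4 - 5) = 3 - 1*(-9) = 3 + 9 = 12)
Q(r) = 8 (Q(r) = 3 + 5 = 8)
a(I) = 4*I (a(I) = 2*(2*I) = 4*I)
Q(14)*(V(x(H(E))) + a(-15)) = 8*(12 + 4*(-15)) = 8*(12 - 60) = 8*(-48) = -384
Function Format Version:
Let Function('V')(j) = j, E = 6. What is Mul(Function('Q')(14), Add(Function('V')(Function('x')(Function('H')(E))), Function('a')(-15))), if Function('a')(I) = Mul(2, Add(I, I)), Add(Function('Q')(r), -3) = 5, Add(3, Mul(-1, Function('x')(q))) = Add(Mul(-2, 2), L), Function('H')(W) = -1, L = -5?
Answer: -384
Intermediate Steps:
Function('x')(q) = 12 (Function('x')(q) = Add(3, Mul(-1, Add(Mul(-2, 2), -5))) = Add(3, Mul(-1, Add(-4, -5))) = Add(3, Mul(-1, -9)) = Add(3, 9) = 12)
Function('Q')(r) = 8 (Function('Q')(r) = Add(3, 5) = 8)
Function('a')(I) = Mul(4, I) (Function('a')(I) = Mul(2, Mul(2, I)) = Mul(4, I))
Mul(Function('Q')(14), Add(Function('V')(Function('x')(Function('H')(E))), Function('a')(-15))) = Mul(8, Add(12, Mul(4, -15))) = Mul(8, Add(12, -60)) = Mul(8, -48) = -384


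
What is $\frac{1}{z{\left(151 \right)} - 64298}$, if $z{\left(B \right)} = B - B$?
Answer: $- \frac{1}{64298} \approx -1.5553 \cdot 10^{-5}$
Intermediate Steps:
$z{\left(B \right)} = 0$
$\frac{1}{z{\left(151 \right)} - 64298} = \frac{1}{0 - 64298} = \frac{1}{-64298} = - \frac{1}{64298}$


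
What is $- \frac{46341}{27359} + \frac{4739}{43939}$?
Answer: $- \frac{272360414}{171732443} \approx -1.586$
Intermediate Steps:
$- \frac{46341}{27359} + \frac{4739}{43939} = \left(-46341\right) \frac{1}{27359} + 4739 \cdot \frac{1}{43939} = - \frac{46341}{27359} + \frac{677}{6277} = - \frac{272360414}{171732443}$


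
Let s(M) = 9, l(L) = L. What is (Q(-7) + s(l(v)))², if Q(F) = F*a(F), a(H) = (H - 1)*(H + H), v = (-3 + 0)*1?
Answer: 600625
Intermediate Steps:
v = -3 (v = -3*1 = -3)
a(H) = 2*H*(-1 + H) (a(H) = (-1 + H)*(2*H) = 2*H*(-1 + H))
Q(F) = 2*F²*(-1 + F) (Q(F) = F*(2*F*(-1 + F)) = 2*F²*(-1 + F))
(Q(-7) + s(l(v)))² = (2*(-7)²*(-1 - 7) + 9)² = (2*49*(-8) + 9)² = (-784 + 9)² = (-775)² = 600625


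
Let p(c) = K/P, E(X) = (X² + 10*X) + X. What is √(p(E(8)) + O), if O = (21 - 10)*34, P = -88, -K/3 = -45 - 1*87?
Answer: √1478/2 ≈ 19.222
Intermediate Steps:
K = 396 (K = -3*(-45 - 1*87) = -3*(-45 - 87) = -3*(-132) = 396)
E(X) = X² + 11*X
p(c) = -9/2 (p(c) = 396/(-88) = 396*(-1/88) = -9/2)
O = 374 (O = 11*34 = 374)
√(p(E(8)) + O) = √(-9/2 + 374) = √(739/2) = √1478/2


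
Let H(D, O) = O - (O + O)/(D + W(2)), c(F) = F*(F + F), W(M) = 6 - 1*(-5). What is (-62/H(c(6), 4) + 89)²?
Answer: 140304025/26244 ≈ 5346.1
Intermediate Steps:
W(M) = 11 (W(M) = 6 + 5 = 11)
c(F) = 2*F² (c(F) = F*(2*F) = 2*F²)
H(D, O) = O - 2*O/(11 + D) (H(D, O) = O - (O + O)/(D + 11) = O - 2*O/(11 + D))
(-62/H(c(6), 4) + 89)² = (-62*(11 + 2*6²)/(4*(9 + 2*6²)) + 89)² = (-62*(11 + 2*36)/(4*(9 + 2*36)) + 89)² = (-62*(11 + 72)/(4*(9 + 72)) + 89)² = (-62/(4*81/83) + 89)² = (-62/(4*(1/83)*81) + 89)² = (-62/324/83 + 89)² = (-62*83/324 + 89)² = (-2573/162 + 89)² = (11845/162)² = 140304025/26244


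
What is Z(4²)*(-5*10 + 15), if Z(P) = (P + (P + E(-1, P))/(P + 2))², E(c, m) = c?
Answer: -357035/36 ≈ -9917.6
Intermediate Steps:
Z(P) = (P + (-1 + P)/(2 + P))² (Z(P) = (P + (P - 1)/(P + 2))² = (P + (-1 + P)/(2 + P))²)
Z(4²)*(-5*10 + 15) = ((-1 + (4²)² + 3*4²)²/(2 + 4²)²)*(-5*10 + 15) = ((-1 + 16² + 3*16)²/(2 + 16)²)*(-50 + 15) = ((-1 + 256 + 48)²/18²)*(-35) = ((1/324)*303²)*(-35) = ((1/324)*91809)*(-35) = (10201/36)*(-35) = -357035/36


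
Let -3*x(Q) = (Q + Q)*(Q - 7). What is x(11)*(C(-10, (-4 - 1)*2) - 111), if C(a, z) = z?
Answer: 10648/3 ≈ 3549.3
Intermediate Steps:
x(Q) = -2*Q*(-7 + Q)/3 (x(Q) = -(Q + Q)*(Q - 7)/3 = -2*Q*(-7 + Q)/3)
x(11)*(C(-10, (-4 - 1)*2) - 111) = ((⅔)*11*(7 - 1*11))*((-4 - 1)*2 - 111) = ((⅔)*11*(7 - 11))*(-5*2 - 111) = ((⅔)*11*(-4))*(-10 - 111) = -88/3*(-121) = 10648/3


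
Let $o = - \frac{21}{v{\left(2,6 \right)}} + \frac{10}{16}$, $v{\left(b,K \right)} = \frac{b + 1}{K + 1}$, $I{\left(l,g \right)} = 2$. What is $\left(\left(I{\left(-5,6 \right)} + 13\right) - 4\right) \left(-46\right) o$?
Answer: $\frac{97911}{4} \approx 24478.0$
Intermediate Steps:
$v{\left(b,K \right)} = \frac{1 + b}{1 + K}$
$o = - \frac{387}{8}$ ($o = - \frac{21}{\frac{1}{1 + 6} \left(1 + 2\right)} + \frac{10}{16} = - \frac{21}{\frac{1}{7} \cdot 3} + 10 \cdot \frac{1}{16} = - \frac{21}{\frac{1}{7} \cdot 3} + \frac{5}{8} = - \frac{21}{\frac{3}{7}} + \frac{5}{8} = \left(-21\right) \frac{7}{3} + \frac{5}{8} = -49 + \frac{5}{8} = - \frac{387}{8} \approx -48.375$)
$\left(\left(I{\left(-5,6 \right)} + 13\right) - 4\right) \left(-46\right) o = \left(\left(2 + 13\right) - 4\right) \left(-46\right) \left(- \frac{387}{8}\right) = \left(15 - 4\right) \left(-46\right) \left(- \frac{387}{8}\right) = 11 \left(-46\right) \left(- \frac{387}{8}\right) = \left(-506\right) \left(- \frac{387}{8}\right) = \frac{97911}{4}$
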